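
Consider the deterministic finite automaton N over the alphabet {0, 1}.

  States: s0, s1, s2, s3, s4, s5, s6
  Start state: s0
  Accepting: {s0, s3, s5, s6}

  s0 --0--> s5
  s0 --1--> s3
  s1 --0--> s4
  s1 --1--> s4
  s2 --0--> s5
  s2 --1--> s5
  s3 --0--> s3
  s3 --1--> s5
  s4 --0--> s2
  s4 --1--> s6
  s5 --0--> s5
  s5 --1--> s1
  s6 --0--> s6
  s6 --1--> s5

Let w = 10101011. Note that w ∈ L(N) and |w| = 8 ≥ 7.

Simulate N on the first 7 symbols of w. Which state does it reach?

Run of N on the first 7 characters of w = 1 0 1 0 1 0 1:
  step 0: s0  (start)
  step 1: s3  (read 1: s0→s3)
  step 2: s3  (read 0: s3→s3)
  step 3: s5  (read 1: s3→s5)
  step 4: s5  (read 0: s5→s5)
  step 5: s1  (read 1: s5→s1)
  step 6: s4  (read 0: s1→s4)
  step 7: s6  (read 1: s4→s6)

After reading 7 characters, N is in state s6.
(This kind of state-tracing is the core of the pumping-lemma construction: with 7 states, pigeonhole forces a repeat within the first 7 steps.)

s6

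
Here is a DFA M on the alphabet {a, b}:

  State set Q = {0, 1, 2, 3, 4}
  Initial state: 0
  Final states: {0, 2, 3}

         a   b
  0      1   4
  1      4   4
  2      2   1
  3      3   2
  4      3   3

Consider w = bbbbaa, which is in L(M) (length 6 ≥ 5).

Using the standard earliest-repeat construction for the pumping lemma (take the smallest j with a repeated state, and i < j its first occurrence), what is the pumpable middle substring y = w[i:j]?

State sequence: 0 -b-> 4 -b-> 3 -b-> 2 -b-> 1 -a-> 4 -a-> 3
First repeat at step 5: 4 was already visited.

So i = 1, j = 5, giving x = w[0:1] = b, y = w[1:5] = bbba, z = w[5:6] = a.
Check: |xy| = 5 ≤ 5 and |y| = 4 ≥ 1. Reading y takes M from 4 back to 4, so every xyⁱz is accepted.
The DFA has 5 states, so the proof of the pumping lemma guarantees a repeated state among the first 5+1 visited; the segment between the two visits is the pumpable y.

bbba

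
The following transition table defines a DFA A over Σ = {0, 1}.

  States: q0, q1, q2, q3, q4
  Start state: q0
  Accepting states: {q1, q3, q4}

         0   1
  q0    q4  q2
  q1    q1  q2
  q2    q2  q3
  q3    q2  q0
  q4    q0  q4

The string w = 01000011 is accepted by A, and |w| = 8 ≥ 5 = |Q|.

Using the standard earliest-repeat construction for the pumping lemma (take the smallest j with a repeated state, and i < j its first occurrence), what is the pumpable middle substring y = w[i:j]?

1

State sequence: q0 -0-> q4 -1-> q4 -0-> q0 -0-> q4 -0-> q0 -0-> q4 -1-> q4 -1-> q4
First repeat at step 2: q4 was already visited.

So i = 1, j = 2, giving x = w[0:1] = 0, y = w[1:2] = 1, z = w[2:8] = 000011.
Check: |xy| = 2 ≤ 5 and |y| = 1 ≥ 1. Reading y takes A from q4 back to q4, so every xyⁱz is accepted.
Pumping length from the standard proof: p = 5 (the number of states). The repeated state found above gives |xy| = j ≤ 5 and |y| = j − i ≥ 1.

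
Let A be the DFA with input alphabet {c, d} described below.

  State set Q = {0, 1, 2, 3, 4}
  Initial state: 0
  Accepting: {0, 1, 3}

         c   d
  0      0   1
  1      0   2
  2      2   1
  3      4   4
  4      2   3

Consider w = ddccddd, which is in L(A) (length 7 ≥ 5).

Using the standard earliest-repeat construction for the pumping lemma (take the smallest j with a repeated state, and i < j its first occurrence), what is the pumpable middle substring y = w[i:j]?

Run of A on w = d d c c d d d:
  step 0: 0  (start)
  step 1: 1  (read d: 0→1)
  step 2: 2  (read d: 1→2)
  step 3: 2  (read c: 2→2)   ← first repeat (2 seen earlier)
  step 4: 2  (read c: 2→2)
  step 5: 1  (read d: 2→1)
  step 6: 2  (read d: 1→2)
  step 7: 1  (read d: 2→1)

So i = 2, j = 3, giving x = w[0:2] = dd, y = w[2:3] = c, z = w[3:7] = cddd.
Check: |xy| = 3 ≤ 5 and |y| = 1 ≥ 1. Reading y takes A from 2 back to 2, so every xyⁱz is accepted.
The DFA has 5 states, so the proof of the pumping lemma guarantees a repeated state among the first 5+1 visited; the segment between the two visits is the pumpable y.

c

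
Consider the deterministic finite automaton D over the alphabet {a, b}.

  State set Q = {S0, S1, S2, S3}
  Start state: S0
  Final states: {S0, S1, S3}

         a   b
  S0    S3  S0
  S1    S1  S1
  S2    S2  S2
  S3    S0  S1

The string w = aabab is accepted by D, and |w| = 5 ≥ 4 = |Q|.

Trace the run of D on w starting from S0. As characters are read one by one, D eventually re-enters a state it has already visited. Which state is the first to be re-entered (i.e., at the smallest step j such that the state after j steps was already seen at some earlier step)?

Run of D on w = a a b a b:
  step 0: S0  (start)
  step 1: S3  (read a: S0→S3)
  step 2: S0  (read a: S3→S0)   ← first repeat (S0 seen earlier)
  step 3: S0  (read b: S0→S0)
  step 4: S3  (read a: S0→S3)
  step 5: S1  (read b: S3→S1)

The earliest repeat is at step j = 2: D is in S0, which it already visited at step i = 0.
Since D has 4 states, any run of length ≥ 4 visits 4+1 states, so by pigeonhole some state repeats within the first 4 steps — that repeat gives the pumpable loop.

S0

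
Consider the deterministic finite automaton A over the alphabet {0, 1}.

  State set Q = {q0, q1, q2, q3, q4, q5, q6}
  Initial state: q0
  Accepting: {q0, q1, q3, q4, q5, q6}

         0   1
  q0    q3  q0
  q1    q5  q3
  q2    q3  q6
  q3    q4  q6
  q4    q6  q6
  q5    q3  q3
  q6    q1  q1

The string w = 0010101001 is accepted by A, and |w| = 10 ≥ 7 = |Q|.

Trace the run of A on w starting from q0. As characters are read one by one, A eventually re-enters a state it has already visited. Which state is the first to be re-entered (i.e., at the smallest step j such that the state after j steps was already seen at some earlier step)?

State sequence: q0 -0-> q3 -0-> q4 -1-> q6 -0-> q1 -1-> q3 -0-> q4 -1-> q6 -0-> q1 -0-> q5 -1-> q3
First repeat at step 5: q3 was already visited.

The earliest repeat is at step j = 5: A is in q3, which it already visited at step i = 1.
The DFA has 7 states, so the proof of the pumping lemma guarantees a repeated state among the first 7+1 visited; the segment between the two visits is the pumpable y.

q3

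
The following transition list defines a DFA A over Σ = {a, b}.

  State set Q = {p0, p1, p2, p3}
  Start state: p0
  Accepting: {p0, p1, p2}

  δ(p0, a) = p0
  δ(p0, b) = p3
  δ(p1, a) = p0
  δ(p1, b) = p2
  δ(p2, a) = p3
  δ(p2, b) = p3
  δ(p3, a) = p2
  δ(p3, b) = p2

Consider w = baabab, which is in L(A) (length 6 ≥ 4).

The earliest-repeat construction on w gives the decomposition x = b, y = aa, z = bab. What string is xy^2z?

baaaabab

xy^2z = b·aa·aa·bab = baaaabab.
Reading y = aa takes A from p3 back to p3, so after x·y·y the machine is still in p3, and z then leads to the accepting state p2. Hence baaaabab ∈ L(A).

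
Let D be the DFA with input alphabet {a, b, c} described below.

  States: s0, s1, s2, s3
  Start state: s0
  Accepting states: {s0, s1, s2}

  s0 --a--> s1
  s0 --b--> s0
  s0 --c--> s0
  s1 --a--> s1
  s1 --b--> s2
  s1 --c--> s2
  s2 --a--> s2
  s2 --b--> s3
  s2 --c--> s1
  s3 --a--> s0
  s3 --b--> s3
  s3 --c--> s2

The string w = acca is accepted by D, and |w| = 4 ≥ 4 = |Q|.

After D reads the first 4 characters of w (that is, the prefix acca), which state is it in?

s1

Run of D on the first 4 characters of w = a c c a:
  step 0: s0  (start)
  step 1: s1  (read a: s0→s1)
  step 2: s2  (read c: s1→s2)
  step 3: s1  (read c: s2→s1)
  step 4: s1  (read a: s1→s1)

After reading 4 characters, D is in state s1.
(This kind of state-tracing is the core of the pumping-lemma construction: with 4 states, pigeonhole forces a repeat within the first 4 steps.)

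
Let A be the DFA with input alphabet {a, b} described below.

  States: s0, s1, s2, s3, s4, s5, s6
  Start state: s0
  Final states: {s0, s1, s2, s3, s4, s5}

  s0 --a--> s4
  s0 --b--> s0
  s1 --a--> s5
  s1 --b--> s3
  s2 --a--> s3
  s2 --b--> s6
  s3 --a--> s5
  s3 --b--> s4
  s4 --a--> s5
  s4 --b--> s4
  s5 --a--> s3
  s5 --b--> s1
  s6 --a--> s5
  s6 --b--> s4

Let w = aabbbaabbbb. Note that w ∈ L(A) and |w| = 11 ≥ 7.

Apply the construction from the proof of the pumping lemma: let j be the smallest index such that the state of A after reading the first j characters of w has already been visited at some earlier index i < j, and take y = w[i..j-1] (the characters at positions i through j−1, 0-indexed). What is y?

abbb

State sequence: s0 -a-> s4 -a-> s5 -b-> s1 -b-> s3 -b-> s4 -a-> s5 -a-> s3 -b-> s4 -b-> s4 -b-> s4 -b-> s4
First repeat at step 5: s4 was already visited.

So i = 1, j = 5, giving x = w[0:1] = a, y = w[1:5] = abbb, z = w[5:11] = aabbbb.
Check: |xy| = 5 ≤ 7 and |y| = 4 ≥ 1. Reading y takes A from s4 back to s4, so every xyⁱz is accepted.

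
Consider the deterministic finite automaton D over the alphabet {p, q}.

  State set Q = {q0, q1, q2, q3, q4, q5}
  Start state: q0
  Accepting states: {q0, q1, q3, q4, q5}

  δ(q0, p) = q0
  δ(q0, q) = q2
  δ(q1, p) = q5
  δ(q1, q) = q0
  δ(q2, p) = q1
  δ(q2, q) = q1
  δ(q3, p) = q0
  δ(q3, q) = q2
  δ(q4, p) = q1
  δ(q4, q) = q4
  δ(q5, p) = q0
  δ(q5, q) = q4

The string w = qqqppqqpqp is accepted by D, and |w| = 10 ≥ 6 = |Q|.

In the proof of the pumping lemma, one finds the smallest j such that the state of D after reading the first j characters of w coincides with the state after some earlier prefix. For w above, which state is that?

State sequence: q0 -q-> q2 -q-> q1 -q-> q0 -p-> q0 -p-> q0 -q-> q2 -q-> q1 -p-> q5 -q-> q4 -p-> q1
First repeat at step 3: q0 was already visited.

The earliest repeat is at step j = 3: D is in q0, which it already visited at step i = 0.

q0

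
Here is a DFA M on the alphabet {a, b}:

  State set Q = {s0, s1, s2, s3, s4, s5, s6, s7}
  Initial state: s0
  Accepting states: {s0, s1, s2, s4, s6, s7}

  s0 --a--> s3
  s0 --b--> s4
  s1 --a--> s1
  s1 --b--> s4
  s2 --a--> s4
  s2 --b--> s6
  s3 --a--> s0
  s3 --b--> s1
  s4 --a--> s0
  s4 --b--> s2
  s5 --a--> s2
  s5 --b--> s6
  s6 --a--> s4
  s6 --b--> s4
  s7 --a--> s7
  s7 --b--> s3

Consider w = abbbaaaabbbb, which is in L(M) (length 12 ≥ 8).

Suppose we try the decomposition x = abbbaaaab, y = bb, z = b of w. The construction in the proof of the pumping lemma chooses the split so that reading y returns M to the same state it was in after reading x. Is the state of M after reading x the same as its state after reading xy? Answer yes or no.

Run of M on the first 11 characters of w = a b b b a a a a b b b:
  step 0: s0  (start)
  step 1: s3  (read a: s0→s3)
  step 2: s1  (read b: s3→s1)
  step 3: s4  (read b: s1→s4)
  step 4: s2  (read b: s4→s2)
  step 5: s4  (read a: s2→s4)
  step 6: s0  (read a: s4→s0)
  step 7: s3  (read a: s0→s3)
  step 8: s0  (read a: s3→s0)
  step 9: s4  (read b: s0→s4)
  step 10: s2  (read b: s4→s2)
  step 11: s6  (read b: s2→s6)

After x (step 9): s4. After xy (step 11): s6.
They differ (s4 ≠ s6), so y is not a cycle from the state after x; this split is not the one the pumping-lemma construction produces, and pumping y need not keep the string in L(M).

no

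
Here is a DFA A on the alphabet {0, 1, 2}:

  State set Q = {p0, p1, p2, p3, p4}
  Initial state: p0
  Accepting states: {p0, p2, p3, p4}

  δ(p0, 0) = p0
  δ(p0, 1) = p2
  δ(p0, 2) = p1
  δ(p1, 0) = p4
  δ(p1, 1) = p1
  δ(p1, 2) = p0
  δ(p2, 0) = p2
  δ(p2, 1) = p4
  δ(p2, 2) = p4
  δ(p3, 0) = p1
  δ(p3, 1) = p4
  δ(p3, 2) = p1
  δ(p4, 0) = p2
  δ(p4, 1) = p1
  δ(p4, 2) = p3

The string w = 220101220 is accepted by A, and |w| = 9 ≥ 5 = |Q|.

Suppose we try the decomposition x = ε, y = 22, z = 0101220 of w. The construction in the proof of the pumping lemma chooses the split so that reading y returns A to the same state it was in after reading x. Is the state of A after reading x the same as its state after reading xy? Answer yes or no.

yes

Run of A on the first 2 characters of w = 2 2:
  step 0: p0  (start)
  step 1: p1  (read 2: p0→p1)
  step 2: p0  (read 2: p1→p0)

After x (step 0): p0. After xy (step 2): p0.
They match, so y = 22 drives A around a cycle from p0 back to itself; pumping y any number of times keeps A in p0 before reading z, and xyⁱz ∈ L(A) for every i ≥ 0.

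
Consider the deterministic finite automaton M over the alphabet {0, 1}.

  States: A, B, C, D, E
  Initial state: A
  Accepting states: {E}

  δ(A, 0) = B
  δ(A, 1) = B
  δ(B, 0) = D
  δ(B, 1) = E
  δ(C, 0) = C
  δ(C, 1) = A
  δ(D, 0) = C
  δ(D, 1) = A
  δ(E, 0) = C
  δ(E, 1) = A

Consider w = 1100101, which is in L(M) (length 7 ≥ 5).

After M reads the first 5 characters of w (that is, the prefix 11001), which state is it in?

State sequence: A -1-> B -1-> E -0-> C -0-> C -1-> A

After reading 5 characters, M is in state A.

A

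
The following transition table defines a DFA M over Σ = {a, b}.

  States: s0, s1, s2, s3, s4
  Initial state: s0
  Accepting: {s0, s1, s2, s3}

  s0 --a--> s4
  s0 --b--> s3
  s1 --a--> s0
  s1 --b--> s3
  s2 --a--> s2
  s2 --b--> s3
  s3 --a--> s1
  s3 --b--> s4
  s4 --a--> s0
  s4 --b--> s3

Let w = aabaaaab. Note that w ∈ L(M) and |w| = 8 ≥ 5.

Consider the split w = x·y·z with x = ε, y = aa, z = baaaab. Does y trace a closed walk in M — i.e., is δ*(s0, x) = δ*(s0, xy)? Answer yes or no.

yes

State sequence: s0 -a-> s4 -a-> s0

After x (step 0): s0. After xy (step 2): s0.
They match, so y = aa drives M around a cycle from s0 back to itself; pumping y any number of times keeps M in s0 before reading z, and xyⁱz ∈ L(M) for every i ≥ 0.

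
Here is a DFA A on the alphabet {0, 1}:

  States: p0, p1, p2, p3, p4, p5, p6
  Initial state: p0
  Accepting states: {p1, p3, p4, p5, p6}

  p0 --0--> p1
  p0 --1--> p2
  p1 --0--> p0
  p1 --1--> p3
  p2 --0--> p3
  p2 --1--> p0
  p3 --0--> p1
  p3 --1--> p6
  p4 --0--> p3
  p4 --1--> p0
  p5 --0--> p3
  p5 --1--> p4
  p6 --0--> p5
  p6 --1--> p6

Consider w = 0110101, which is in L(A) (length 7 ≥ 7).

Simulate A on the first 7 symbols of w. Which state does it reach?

Run of A on the first 7 characters of w = 0 1 1 0 1 0 1:
  step 0: p0  (start)
  step 1: p1  (read 0: p0→p1)
  step 2: p3  (read 1: p1→p3)
  step 3: p6  (read 1: p3→p6)
  step 4: p5  (read 0: p6→p5)
  step 5: p4  (read 1: p5→p4)
  step 6: p3  (read 0: p4→p3)
  step 7: p6  (read 1: p3→p6)

After reading 7 characters, A is in state p6.

p6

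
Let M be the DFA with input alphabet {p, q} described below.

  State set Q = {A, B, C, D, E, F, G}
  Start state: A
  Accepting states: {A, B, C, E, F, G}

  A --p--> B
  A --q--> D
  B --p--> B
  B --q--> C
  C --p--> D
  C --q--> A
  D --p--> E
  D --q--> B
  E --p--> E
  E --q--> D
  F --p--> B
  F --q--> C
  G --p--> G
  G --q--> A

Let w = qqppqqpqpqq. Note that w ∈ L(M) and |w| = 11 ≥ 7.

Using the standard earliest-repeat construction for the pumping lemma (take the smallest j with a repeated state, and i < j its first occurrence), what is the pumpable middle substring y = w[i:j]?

Run of M on w = q q p p q q p q p q q:
  step 0: A  (start)
  step 1: D  (read q: A→D)
  step 2: B  (read q: D→B)
  step 3: B  (read p: B→B)   ← first repeat (B seen earlier)
  step 4: B  (read p: B→B)
  step 5: C  (read q: B→C)
  step 6: A  (read q: C→A)
  step 7: B  (read p: A→B)
  step 8: C  (read q: B→C)
  step 9: D  (read p: C→D)
  step 10: B  (read q: D→B)
  step 11: C  (read q: B→C)

So i = 2, j = 3, giving x = w[0:2] = qq, y = w[2:3] = p, z = w[3:11] = pqqpqpqq.
Check: |xy| = 3 ≤ 7 and |y| = 1 ≥ 1. Reading y takes M from B back to B, so every xyⁱz is accepted.
The DFA has 7 states, so the proof of the pumping lemma guarantees a repeated state among the first 7+1 visited; the segment between the two visits is the pumpable y.

p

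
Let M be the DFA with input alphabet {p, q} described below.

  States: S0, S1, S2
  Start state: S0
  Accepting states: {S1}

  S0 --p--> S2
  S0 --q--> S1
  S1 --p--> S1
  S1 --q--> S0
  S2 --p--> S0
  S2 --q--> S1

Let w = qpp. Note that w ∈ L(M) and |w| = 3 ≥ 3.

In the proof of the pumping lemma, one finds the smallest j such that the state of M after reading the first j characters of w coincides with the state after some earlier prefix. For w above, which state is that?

S1

Run of M on w = q p p:
  step 0: S0  (start)
  step 1: S1  (read q: S0→S1)
  step 2: S1  (read p: S1→S1)   ← first repeat (S1 seen earlier)
  step 3: S1  (read p: S1→S1)

The earliest repeat is at step j = 2: M is in S1, which it already visited at step i = 1.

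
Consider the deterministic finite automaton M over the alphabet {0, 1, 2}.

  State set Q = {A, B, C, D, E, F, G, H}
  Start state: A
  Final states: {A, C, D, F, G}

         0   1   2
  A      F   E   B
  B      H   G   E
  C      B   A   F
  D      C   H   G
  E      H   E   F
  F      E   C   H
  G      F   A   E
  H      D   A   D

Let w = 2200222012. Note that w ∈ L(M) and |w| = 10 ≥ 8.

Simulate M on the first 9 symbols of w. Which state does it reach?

E

State sequence: A -2-> B -2-> E -0-> H -0-> D -2-> G -2-> E -2-> F -0-> E -1-> E

After reading 9 characters, M is in state E.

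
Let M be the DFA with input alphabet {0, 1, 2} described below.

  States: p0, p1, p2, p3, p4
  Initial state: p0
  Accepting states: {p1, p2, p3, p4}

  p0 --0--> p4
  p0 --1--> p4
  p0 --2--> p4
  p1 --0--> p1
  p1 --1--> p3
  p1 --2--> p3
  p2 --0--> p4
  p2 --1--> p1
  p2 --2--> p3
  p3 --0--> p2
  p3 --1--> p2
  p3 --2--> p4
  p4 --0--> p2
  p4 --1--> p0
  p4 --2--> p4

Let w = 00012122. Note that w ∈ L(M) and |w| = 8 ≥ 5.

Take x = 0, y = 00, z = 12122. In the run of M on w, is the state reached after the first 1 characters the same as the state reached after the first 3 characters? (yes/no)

yes

Run of M on the first 3 characters of w = 0 0 0:
  step 0: p0  (start)
  step 1: p4  (read 0: p0→p4)
  step 2: p2  (read 0: p4→p2)
  step 3: p4  (read 0: p2→p4)

After x (step 1): p4. After xy (step 3): p4.
They match, so y = 00 drives M around a cycle from p4 back to itself; pumping y any number of times keeps M in p4 before reading z, and xyⁱz ∈ L(M) for every i ≥ 0.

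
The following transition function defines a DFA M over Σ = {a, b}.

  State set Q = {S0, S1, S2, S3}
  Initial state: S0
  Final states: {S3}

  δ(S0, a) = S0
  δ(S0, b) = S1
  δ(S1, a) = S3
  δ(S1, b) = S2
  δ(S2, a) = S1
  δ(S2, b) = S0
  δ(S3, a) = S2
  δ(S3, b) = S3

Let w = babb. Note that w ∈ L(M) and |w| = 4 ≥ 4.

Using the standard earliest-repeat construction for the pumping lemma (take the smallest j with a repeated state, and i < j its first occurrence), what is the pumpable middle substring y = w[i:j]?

State sequence: S0 -b-> S1 -a-> S3 -b-> S3 -b-> S3
First repeat at step 3: S3 was already visited.

So i = 2, j = 3, giving x = w[0:2] = ba, y = w[2:3] = b, z = w[3:4] = b.
Check: |xy| = 3 ≤ 4 and |y| = 1 ≥ 1. Reading y takes M from S3 back to S3, so every xyⁱz is accepted.

b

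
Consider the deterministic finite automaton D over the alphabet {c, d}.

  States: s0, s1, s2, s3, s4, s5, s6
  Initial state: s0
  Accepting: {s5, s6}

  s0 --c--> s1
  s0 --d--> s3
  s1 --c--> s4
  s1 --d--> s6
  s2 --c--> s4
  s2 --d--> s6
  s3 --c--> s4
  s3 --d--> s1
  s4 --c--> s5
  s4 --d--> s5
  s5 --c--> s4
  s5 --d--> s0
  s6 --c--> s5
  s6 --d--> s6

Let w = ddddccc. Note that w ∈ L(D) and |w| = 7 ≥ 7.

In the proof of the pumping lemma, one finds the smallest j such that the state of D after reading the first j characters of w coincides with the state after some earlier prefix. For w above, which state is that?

s6

State sequence: s0 -d-> s3 -d-> s1 -d-> s6 -d-> s6 -c-> s5 -c-> s4 -c-> s5
First repeat at step 4: s6 was already visited.

The earliest repeat is at step j = 4: D is in s6, which it already visited at step i = 3.
The DFA has 7 states, so the proof of the pumping lemma guarantees a repeated state among the first 7+1 visited; the segment between the two visits is the pumpable y.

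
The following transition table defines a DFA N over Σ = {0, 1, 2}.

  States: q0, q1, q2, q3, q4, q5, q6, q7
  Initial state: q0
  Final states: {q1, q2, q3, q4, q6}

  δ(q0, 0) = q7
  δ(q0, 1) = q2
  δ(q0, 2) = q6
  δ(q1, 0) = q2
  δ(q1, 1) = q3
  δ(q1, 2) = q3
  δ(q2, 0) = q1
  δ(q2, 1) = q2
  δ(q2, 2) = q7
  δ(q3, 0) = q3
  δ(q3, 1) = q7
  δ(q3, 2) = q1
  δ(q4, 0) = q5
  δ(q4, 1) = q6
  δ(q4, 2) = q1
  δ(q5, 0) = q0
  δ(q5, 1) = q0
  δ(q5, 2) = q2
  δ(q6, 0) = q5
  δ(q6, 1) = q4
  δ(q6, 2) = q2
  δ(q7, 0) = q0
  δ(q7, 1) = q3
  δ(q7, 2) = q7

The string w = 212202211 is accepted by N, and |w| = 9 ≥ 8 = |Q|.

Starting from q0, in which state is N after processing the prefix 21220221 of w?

State sequence: q0 -2-> q6 -1-> q4 -2-> q1 -2-> q3 -0-> q3 -2-> q1 -2-> q3 -1-> q7

After reading 8 characters, N is in state q7.
(This kind of state-tracing is the core of the pumping-lemma construction: with 8 states, pigeonhole forces a repeat within the first 8 steps.)

q7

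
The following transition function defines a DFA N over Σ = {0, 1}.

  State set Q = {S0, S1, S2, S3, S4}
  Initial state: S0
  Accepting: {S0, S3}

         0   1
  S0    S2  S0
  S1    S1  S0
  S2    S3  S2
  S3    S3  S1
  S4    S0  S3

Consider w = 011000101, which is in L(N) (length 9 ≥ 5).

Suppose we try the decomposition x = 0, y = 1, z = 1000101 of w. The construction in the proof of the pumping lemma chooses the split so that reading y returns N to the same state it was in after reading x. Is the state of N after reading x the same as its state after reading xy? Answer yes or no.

State sequence: S0 -0-> S2 -1-> S2

After x (step 1): S2. After xy (step 2): S2.
They match, so y = 1 drives N around a cycle from S2 back to itself; pumping y any number of times keeps N in S2 before reading z, and xyⁱz ∈ L(N) for every i ≥ 0.

yes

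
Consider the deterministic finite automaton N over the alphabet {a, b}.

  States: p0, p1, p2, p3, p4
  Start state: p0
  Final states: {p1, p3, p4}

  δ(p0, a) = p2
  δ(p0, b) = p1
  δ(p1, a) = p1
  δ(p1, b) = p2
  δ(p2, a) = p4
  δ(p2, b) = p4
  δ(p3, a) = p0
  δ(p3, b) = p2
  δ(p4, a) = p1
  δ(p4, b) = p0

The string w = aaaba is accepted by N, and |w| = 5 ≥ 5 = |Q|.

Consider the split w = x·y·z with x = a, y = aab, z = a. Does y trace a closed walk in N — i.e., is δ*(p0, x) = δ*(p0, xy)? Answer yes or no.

State sequence: p0 -a-> p2 -a-> p4 -a-> p1 -b-> p2

After x (step 1): p2. After xy (step 4): p2.
They match, so y = aab drives N around a cycle from p2 back to itself; pumping y any number of times keeps N in p2 before reading z, and xyⁱz ∈ L(N) for every i ≥ 0.

yes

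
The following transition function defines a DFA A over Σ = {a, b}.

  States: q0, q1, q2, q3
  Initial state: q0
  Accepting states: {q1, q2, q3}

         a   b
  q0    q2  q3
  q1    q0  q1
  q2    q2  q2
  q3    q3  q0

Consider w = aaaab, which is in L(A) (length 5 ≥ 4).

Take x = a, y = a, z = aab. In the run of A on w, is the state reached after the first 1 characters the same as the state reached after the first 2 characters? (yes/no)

yes

State sequence: q0 -a-> q2 -a-> q2

After x (step 1): q2. After xy (step 2): q2.
They match, so y = a drives A around a cycle from q2 back to itself; pumping y any number of times keeps A in q2 before reading z, and xyⁱz ∈ L(A) for every i ≥ 0.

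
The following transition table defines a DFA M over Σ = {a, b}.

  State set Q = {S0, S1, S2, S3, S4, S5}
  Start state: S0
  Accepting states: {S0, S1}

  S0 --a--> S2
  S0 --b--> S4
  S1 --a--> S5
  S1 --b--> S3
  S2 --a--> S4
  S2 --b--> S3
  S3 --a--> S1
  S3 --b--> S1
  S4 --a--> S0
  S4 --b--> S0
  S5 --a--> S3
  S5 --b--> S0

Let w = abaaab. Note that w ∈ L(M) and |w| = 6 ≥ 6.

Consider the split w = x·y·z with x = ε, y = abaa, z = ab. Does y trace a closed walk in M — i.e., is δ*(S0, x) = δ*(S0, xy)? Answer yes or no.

no

Run of M on the first 4 characters of w = a b a a:
  step 0: S0  (start)
  step 1: S2  (read a: S0→S2)
  step 2: S3  (read b: S2→S3)
  step 3: S1  (read a: S3→S1)
  step 4: S5  (read a: S1→S5)

After x (step 0): S0. After xy (step 4): S5.
They differ (S0 ≠ S5), so y is not a cycle from the state after x; this split is not the one the pumping-lemma construction produces, and pumping y need not keep the string in L(M).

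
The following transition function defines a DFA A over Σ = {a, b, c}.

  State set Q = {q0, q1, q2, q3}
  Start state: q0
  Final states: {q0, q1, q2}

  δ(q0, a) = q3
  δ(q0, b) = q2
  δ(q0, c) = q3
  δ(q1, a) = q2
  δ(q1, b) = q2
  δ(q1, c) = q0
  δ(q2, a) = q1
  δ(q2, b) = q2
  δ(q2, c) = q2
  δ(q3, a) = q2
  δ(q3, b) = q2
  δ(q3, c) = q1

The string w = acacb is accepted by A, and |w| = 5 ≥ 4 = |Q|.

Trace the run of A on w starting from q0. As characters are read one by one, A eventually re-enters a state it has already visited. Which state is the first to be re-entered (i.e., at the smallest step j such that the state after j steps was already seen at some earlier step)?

State sequence: q0 -a-> q3 -c-> q1 -a-> q2 -c-> q2 -b-> q2
First repeat at step 4: q2 was already visited.

The earliest repeat is at step j = 4: A is in q2, which it already visited at step i = 3.

q2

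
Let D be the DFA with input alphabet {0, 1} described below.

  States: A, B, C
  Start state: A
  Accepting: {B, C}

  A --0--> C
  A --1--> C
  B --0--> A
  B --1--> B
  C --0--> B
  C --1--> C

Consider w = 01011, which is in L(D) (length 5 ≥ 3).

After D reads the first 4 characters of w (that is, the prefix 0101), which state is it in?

B

State sequence: A -0-> C -1-> C -0-> B -1-> B

After reading 4 characters, D is in state B.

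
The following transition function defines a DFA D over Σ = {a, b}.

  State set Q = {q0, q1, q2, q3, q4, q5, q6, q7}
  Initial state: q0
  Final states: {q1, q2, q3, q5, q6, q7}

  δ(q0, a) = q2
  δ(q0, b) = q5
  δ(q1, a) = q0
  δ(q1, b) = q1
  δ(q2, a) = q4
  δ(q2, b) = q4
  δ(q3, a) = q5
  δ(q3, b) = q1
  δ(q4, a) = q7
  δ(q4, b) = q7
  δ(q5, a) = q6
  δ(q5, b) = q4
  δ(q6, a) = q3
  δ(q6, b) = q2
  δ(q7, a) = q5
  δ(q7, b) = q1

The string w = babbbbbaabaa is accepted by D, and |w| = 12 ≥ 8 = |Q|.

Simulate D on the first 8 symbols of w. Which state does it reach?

Run of D on the first 8 characters of w = b a b b b b b a:
  step 0: q0  (start)
  step 1: q5  (read b: q0→q5)
  step 2: q6  (read a: q5→q6)
  step 3: q2  (read b: q6→q2)
  step 4: q4  (read b: q2→q4)
  step 5: q7  (read b: q4→q7)
  step 6: q1  (read b: q7→q1)
  step 7: q1  (read b: q1→q1)
  step 8: q0  (read a: q1→q0)

After reading 8 characters, D is in state q0.

q0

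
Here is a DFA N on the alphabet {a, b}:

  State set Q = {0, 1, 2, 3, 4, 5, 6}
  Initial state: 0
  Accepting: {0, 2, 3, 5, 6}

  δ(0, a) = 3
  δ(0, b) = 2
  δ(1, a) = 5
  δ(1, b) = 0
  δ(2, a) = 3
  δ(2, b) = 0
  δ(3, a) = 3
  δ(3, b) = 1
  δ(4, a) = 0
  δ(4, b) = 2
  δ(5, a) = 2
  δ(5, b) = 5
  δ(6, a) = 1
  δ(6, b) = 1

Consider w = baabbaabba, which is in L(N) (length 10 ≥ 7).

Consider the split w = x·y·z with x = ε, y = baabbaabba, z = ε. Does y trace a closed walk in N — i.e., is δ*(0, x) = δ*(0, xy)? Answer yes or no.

no

Run of N on the first 10 characters of w = b a a b b a a b b a:
  step 0: 0  (start)
  step 1: 2  (read b: 0→2)
  step 2: 3  (read a: 2→3)
  step 3: 3  (read a: 3→3)
  step 4: 1  (read b: 3→1)
  step 5: 0  (read b: 1→0)
  step 6: 3  (read a: 0→3)
  step 7: 3  (read a: 3→3)
  step 8: 1  (read b: 3→1)
  step 9: 0  (read b: 1→0)
  step 10: 3  (read a: 0→3)

After x (step 0): 0. After xy (step 10): 3.
They differ (0 ≠ 3), so y is not a cycle from the state after x; this split is not the one the pumping-lemma construction produces, and pumping y need not keep the string in L(N).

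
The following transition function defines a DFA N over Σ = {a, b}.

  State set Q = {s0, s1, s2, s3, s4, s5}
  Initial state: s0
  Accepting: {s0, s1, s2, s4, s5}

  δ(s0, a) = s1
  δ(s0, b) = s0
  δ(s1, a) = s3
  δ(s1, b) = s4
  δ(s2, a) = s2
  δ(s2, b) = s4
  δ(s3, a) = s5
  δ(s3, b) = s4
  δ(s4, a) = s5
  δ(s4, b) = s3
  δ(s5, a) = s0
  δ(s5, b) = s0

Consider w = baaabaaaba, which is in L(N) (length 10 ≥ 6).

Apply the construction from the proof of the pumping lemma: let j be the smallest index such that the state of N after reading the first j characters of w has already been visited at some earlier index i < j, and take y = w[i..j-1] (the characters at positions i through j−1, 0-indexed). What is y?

b

Run of N on w = b a a a b a a a b a:
  step 0: s0  (start)
  step 1: s0  (read b: s0→s0)   ← first repeat (s0 seen earlier)
  step 2: s1  (read a: s0→s1)
  step 3: s3  (read a: s1→s3)
  step 4: s5  (read a: s3→s5)
  step 5: s0  (read b: s5→s0)
  step 6: s1  (read a: s0→s1)
  step 7: s3  (read a: s1→s3)
  step 8: s5  (read a: s3→s5)
  step 9: s0  (read b: s5→s0)
  step 10: s1  (read a: s0→s1)

So i = 0, j = 1, giving x = w[0:0] = ε, y = w[0:1] = b, z = w[1:10] = aaabaaaba.
Check: |xy| = 1 ≤ 6 and |y| = 1 ≥ 1. Reading y takes N from s0 back to s0, so every xyⁱz is accepted.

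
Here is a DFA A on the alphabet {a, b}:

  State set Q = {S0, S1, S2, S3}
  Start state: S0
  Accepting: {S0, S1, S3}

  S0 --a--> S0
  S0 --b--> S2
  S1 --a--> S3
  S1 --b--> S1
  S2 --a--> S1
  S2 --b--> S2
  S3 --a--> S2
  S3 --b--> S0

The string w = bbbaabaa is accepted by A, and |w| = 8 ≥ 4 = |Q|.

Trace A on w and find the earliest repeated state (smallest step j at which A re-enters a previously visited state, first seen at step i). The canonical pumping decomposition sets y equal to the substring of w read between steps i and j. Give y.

b

State sequence: S0 -b-> S2 -b-> S2 -b-> S2 -a-> S1 -a-> S3 -b-> S0 -a-> S0 -a-> S0
First repeat at step 2: S2 was already visited.

So i = 1, j = 2, giving x = w[0:1] = b, y = w[1:2] = b, z = w[2:8] = baabaa.
Check: |xy| = 2 ≤ 4 and |y| = 1 ≥ 1. Reading y takes A from S2 back to S2, so every xyⁱz is accepted.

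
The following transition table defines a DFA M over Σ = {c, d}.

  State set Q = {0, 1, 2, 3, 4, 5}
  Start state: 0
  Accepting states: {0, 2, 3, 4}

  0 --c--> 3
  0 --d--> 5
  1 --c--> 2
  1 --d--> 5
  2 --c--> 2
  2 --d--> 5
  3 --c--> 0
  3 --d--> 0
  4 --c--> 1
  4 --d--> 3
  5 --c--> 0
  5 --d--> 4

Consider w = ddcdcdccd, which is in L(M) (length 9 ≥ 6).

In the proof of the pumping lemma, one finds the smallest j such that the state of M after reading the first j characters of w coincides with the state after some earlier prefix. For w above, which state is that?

5

Run of M on w = d d c d c d c c d:
  step 0: 0  (start)
  step 1: 5  (read d: 0→5)
  step 2: 4  (read d: 5→4)
  step 3: 1  (read c: 4→1)
  step 4: 5  (read d: 1→5)   ← first repeat (5 seen earlier)
  step 5: 0  (read c: 5→0)
  step 6: 5  (read d: 0→5)
  step 7: 0  (read c: 5→0)
  step 8: 3  (read c: 0→3)
  step 9: 0  (read d: 3→0)

The earliest repeat is at step j = 4: M is in 5, which it already visited at step i = 1.
Since M has 6 states, any run of length ≥ 6 visits 6+1 states, so by pigeonhole some state repeats within the first 6 steps — that repeat gives the pumpable loop.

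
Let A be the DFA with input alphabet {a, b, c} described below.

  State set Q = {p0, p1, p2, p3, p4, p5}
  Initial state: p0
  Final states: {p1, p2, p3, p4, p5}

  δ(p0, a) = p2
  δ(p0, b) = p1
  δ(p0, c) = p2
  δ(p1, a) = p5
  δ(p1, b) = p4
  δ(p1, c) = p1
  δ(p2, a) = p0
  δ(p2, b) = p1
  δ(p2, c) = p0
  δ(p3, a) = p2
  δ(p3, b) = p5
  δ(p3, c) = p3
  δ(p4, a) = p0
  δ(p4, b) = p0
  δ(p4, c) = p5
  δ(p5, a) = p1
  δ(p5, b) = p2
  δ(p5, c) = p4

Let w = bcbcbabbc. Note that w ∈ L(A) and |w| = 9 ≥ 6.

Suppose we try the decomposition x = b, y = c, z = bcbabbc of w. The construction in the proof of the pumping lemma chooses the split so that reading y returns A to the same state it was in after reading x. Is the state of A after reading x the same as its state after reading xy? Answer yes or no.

Run of A on the first 2 characters of w = b c:
  step 0: p0  (start)
  step 1: p1  (read b: p0→p1)
  step 2: p1  (read c: p1→p1)

After x (step 1): p1. After xy (step 2): p1.
They match, so y = c drives A around a cycle from p1 back to itself; pumping y any number of times keeps A in p1 before reading z, and xyⁱz ∈ L(A) for every i ≥ 0.

yes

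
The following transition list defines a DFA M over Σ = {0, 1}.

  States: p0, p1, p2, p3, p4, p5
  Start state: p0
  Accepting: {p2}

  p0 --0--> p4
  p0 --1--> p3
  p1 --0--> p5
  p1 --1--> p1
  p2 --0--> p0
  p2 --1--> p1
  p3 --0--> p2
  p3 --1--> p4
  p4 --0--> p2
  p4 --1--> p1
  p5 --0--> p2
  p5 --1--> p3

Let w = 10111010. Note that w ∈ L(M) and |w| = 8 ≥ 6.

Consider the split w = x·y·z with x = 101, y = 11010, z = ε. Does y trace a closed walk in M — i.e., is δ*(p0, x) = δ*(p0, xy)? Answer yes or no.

no

State sequence: p0 -1-> p3 -0-> p2 -1-> p1 -1-> p1 -1-> p1 -0-> p5 -1-> p3 -0-> p2

After x (step 3): p1. After xy (step 8): p2.
They differ (p1 ≠ p2), so y is not a cycle from the state after x; this split is not the one the pumping-lemma construction produces, and pumping y need not keep the string in L(M).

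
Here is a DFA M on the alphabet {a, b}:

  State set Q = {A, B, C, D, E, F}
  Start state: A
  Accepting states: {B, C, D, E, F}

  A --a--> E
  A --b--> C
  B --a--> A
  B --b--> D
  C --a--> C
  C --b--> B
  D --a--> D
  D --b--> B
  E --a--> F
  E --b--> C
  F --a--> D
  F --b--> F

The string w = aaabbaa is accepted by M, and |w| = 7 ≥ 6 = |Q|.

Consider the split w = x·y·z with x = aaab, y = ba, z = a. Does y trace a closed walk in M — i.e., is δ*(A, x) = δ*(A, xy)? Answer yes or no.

Run of M on the first 6 characters of w = a a a b b a:
  step 0: A  (start)
  step 1: E  (read a: A→E)
  step 2: F  (read a: E→F)
  step 3: D  (read a: F→D)
  step 4: B  (read b: D→B)
  step 5: D  (read b: B→D)
  step 6: D  (read a: D→D)

After x (step 4): B. After xy (step 6): D.
They differ (B ≠ D), so y is not a cycle from the state after x; this split is not the one the pumping-lemma construction produces, and pumping y need not keep the string in L(M).

no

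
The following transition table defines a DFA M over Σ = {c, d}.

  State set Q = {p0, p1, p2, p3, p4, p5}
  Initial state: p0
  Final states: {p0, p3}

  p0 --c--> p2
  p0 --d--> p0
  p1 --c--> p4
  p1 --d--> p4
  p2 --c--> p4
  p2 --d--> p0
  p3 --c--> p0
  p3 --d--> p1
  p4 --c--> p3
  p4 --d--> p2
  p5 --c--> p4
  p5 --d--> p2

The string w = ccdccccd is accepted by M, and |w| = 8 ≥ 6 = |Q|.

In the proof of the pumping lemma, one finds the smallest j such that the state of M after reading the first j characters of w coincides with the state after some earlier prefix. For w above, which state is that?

Run of M on w = c c d c c c c d:
  step 0: p0  (start)
  step 1: p2  (read c: p0→p2)
  step 2: p4  (read c: p2→p4)
  step 3: p2  (read d: p4→p2)   ← first repeat (p2 seen earlier)
  step 4: p4  (read c: p2→p4)
  step 5: p3  (read c: p4→p3)
  step 6: p0  (read c: p3→p0)
  step 7: p2  (read c: p0→p2)
  step 8: p0  (read d: p2→p0)

The earliest repeat is at step j = 3: M is in p2, which it already visited at step i = 1.
Pumping length from the standard proof: p = 6 (the number of states). The repeated state found above gives |xy| = j ≤ 6 and |y| = j − i ≥ 1.

p2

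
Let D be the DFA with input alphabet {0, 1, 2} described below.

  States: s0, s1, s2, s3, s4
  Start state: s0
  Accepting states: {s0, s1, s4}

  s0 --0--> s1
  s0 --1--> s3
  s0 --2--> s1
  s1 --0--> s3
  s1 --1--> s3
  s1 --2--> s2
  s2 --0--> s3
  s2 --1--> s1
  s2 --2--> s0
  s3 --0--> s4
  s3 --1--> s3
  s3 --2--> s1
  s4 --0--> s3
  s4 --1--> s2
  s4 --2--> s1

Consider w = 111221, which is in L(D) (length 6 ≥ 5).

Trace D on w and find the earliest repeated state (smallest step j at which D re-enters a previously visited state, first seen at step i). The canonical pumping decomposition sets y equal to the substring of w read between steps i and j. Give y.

1

State sequence: s0 -1-> s3 -1-> s3 -1-> s3 -2-> s1 -2-> s2 -1-> s1
First repeat at step 2: s3 was already visited.

So i = 1, j = 2, giving x = w[0:1] = 1, y = w[1:2] = 1, z = w[2:6] = 1221.
Check: |xy| = 2 ≤ 5 and |y| = 1 ≥ 1. Reading y takes D from s3 back to s3, so every xyⁱz is accepted.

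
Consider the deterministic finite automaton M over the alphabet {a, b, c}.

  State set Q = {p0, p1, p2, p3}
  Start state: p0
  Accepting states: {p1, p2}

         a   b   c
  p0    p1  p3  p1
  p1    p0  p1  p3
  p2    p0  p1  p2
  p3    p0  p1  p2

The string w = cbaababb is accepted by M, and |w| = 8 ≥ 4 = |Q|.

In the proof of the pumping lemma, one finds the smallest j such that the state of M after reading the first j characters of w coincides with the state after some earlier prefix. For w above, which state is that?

Run of M on w = c b a a b a b b:
  step 0: p0  (start)
  step 1: p1  (read c: p0→p1)
  step 2: p1  (read b: p1→p1)   ← first repeat (p1 seen earlier)
  step 3: p0  (read a: p1→p0)
  step 4: p1  (read a: p0→p1)
  step 5: p1  (read b: p1→p1)
  step 6: p0  (read a: p1→p0)
  step 7: p3  (read b: p0→p3)
  step 8: p1  (read b: p3→p1)

The earliest repeat is at step j = 2: M is in p1, which it already visited at step i = 1.
With |Q| = 4, pigeonhole forces a state repeat no later than step 4; the substring read between the first and second visits to that state can be pumped.

p1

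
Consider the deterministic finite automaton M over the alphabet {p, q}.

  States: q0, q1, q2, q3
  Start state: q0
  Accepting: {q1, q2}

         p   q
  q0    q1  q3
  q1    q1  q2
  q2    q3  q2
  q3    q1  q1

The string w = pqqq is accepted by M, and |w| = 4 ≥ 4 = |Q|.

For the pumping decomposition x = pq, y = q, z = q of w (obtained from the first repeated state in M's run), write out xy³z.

pqqqqq

xy^3z = pq·q·q·q·q = pqqqqq.
Reading y = q takes M from q2 back to q2, so after x·y·y·y the machine is still in q2, and z then leads to the accepting state q2. Hence pqqqqq ∈ L(M).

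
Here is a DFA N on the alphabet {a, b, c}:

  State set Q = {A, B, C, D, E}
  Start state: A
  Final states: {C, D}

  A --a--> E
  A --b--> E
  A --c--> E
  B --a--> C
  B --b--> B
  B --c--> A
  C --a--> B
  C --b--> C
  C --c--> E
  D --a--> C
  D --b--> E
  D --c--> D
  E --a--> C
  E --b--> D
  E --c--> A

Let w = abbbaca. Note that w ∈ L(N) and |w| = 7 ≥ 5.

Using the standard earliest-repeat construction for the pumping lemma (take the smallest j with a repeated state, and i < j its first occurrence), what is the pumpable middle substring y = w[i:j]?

State sequence: A -a-> E -b-> D -b-> E -b-> D -a-> C -c-> E -a-> C
First repeat at step 3: E was already visited.

So i = 1, j = 3, giving x = w[0:1] = a, y = w[1:3] = bb, z = w[3:7] = baca.
Check: |xy| = 3 ≤ 5 and |y| = 2 ≥ 1. Reading y takes N from E back to E, so every xyⁱz is accepted.
With |Q| = 5, pigeonhole forces a state repeat no later than step 5; the substring read between the first and second visits to that state can be pumped.

bb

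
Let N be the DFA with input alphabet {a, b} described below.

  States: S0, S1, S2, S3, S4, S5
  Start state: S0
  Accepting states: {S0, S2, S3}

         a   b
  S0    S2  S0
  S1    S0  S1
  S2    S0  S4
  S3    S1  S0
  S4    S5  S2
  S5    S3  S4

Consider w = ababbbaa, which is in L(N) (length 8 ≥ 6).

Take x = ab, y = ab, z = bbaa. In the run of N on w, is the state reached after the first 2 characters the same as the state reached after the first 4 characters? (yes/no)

yes

State sequence: S0 -a-> S2 -b-> S4 -a-> S5 -b-> S4

After x (step 2): S4. After xy (step 4): S4.
They match, so y = ab drives N around a cycle from S4 back to itself; pumping y any number of times keeps N in S4 before reading z, and xyⁱz ∈ L(N) for every i ≥ 0.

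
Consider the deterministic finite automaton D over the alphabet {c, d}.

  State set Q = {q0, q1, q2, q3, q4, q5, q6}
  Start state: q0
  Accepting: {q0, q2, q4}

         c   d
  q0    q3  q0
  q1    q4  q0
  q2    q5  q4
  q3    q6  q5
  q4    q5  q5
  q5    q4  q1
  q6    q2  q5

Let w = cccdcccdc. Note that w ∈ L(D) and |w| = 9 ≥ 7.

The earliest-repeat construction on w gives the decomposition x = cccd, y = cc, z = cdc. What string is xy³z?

xy^3z = cccd·cc·cc·cc·cdc = cccdcccccccdc.
Reading y = cc takes D from q4 back to q4, so after x·y·y·y the machine is still in q4, and z then leads to the accepting state q4. Hence cccdcccccccdc ∈ L(D).

cccdcccccccdc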